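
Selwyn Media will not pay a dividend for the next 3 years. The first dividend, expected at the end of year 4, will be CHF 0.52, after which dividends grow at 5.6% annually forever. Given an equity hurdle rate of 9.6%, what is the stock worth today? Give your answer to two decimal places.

Deferred-dividend DDM. At t=3 the remaining stream is a growing perpetuity with first payment D_4 = 0.52.
V_3 = D_4/(r−g) = 0.52/(0.096−0.056) = 13.0000
P₀ = V_3/(1+r)^3 = 13.0000/(1+0.096)^3 = 9.8744

CHF 9.87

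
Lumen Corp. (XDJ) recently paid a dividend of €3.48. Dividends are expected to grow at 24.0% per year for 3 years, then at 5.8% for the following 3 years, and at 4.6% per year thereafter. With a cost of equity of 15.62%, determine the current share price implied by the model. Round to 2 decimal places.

Three-stage DDM. Project D₁…D_6; terminal Gordon value at t=6 with g = 0.046; discount at r = 0.1562.
D_1 = 4.3152
D_2 = 5.3508
D_3 = 6.6351
D_4 = 7.0199
D_5 = 7.4270
D_6 = 7.8578
TV_6 = 8.2193/(0.1562−0.046) = 74.5850
P₀ = Σ Dₜ/(1+r)ᵗ + TV_6/(1+r)^6 = 54.0614

€54.06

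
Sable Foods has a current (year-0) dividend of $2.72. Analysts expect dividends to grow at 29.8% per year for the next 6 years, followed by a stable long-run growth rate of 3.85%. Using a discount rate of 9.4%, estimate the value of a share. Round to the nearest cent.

$172.95

Two-stage DDM. Project D₁…D_6 at 0.298, terminal growth 0.0385, discount at r = 0.094.
D_1 = 3.5306
D_2 = 4.5827
D_3 = 5.9483
D_4 = 7.7209
D_5 = 10.0217
D_6 = 13.0082
Terminal value at t=6: TV = D_7/(r−g) = 13.5090/(0.094−0.0385) = 243.4056
P₀ = 3.5306/(1+0.094)^1 + 4.5827/(1+0.094)^2 + 5.9483/(1+0.094)^3 + 7.7209/(1+0.094)^4 + 10.0217/(1+0.094)^5 + 13.0082/(1+0.094)^6 + 243.4056/(1+0.094)^6 = 172.9521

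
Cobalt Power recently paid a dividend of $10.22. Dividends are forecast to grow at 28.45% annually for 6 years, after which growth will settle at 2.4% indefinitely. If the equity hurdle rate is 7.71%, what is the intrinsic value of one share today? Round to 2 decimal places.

Two-stage DDM. Project D₁…D_6 at 0.2845, terminal growth 0.024, discount at r = 0.0771.
D_1 = 13.1276
D_2 = 16.8624
D_3 = 21.6597
D_4 = 27.8219
D_5 = 35.7373
D_6 = 45.9045
Terminal value at t=6: TV = D_7/(r−g) = 47.0062/(0.0771−0.024) = 885.2399
P₀ = 13.1276/(1+0.0771)^1 + 16.8624/(1+0.0771)^2 + 21.6597/(1+0.0771)^3 + 27.8219/(1+0.0771)^4 + 35.7373/(1+0.0771)^5 + 45.9045/(1+0.0771)^6 + 885.2399/(1+0.0771)^6 = 685.7006

$685.70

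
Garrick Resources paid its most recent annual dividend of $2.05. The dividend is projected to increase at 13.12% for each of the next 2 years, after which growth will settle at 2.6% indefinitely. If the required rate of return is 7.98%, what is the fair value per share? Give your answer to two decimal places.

$47.30

Two-stage DDM. Project D₁…D_2 at 0.1312, terminal growth 0.026, discount at r = 0.0798.
D_1 = 2.3190
D_2 = 2.6232
Terminal value at t=2: TV = D_3/(r−g) = 2.6914/(0.0798−0.026) = 50.0262
P₀ = 2.3190/(1+0.0798)^1 + 2.6232/(1+0.0798)^2 + 50.0262/(1+0.0798)^2 = 47.3027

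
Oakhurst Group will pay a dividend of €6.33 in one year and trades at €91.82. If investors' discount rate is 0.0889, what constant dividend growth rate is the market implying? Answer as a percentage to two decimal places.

From P₀ = D₁/(r − g), the implied growth is g = r − D₁/P₀.
g = 0.0889 − 6.33/91.82 = 0.0889 − 0.06894 = 0.01996

2.00%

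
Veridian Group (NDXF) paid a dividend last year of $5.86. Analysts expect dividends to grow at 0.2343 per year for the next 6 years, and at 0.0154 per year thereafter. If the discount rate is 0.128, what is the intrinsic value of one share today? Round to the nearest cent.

$139.47

Two-stage DDM. Project D₁…D_6 at 0.2343, terminal growth 0.0154, discount at r = 0.128.
D_1 = 7.2330
D_2 = 8.9277
D_3 = 11.0194
D_4 = 13.6013
D_5 = 16.7881
D_6 = 20.7215
Terminal value at t=6: TV = D_7/(r−g) = 21.0406/(0.128−0.0154) = 186.8619
P₀ = 7.2330/(1+0.128)^1 + 8.9277/(1+0.128)^2 + 11.0194/(1+0.128)^3 + 13.6013/(1+0.128)^4 + 16.7881/(1+0.128)^5 + 20.7215/(1+0.128)^6 + 186.8619/(1+0.128)^6 = 139.4723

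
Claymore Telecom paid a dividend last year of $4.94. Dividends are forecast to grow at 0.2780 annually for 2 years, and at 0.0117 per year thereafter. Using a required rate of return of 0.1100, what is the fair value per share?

Two-stage DDM. Project D₁…D_2 at 0.278, terminal growth 0.0117, discount at r = 0.11.
D_1 = 6.3133
D_2 = 8.0684
Terminal value at t=2: TV = D_3/(r−g) = 8.1628/(0.11−0.0117) = 83.0399
P₀ = 6.3133/(1+0.11)^1 + 8.0684/(1+0.11)^2 + 83.0399/(1+0.11)^2 = 79.6332

$79.63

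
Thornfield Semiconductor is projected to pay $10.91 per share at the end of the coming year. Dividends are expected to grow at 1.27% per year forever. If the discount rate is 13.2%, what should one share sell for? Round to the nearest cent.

$91.45

Gordon growth model: P₀ = D₁/(r − g), with D₁ = 10.91 given directly.
P₀ = 10.9100 / (0.132 − 0.0127) = 10.9100 / 0.1193 = 91.4501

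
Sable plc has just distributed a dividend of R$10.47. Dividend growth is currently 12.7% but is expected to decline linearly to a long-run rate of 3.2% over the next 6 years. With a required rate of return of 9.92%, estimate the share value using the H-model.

H-model: P₀ = D₀[(1+g_L) + H(g_S−g_L)]/(r−g_L), with H = 6/2 = 3.
P₀ = 10.47 × [(1+0.032) + 3×(0.127−0.032)] / (0.0992−0.032)
   = 10.47 × 1.3170 / 0.0672 = 205.1933

R$205.19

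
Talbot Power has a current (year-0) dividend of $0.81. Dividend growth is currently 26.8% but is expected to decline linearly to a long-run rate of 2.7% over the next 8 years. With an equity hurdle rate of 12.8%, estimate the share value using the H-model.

H-model: P₀ = D₀[(1+g_L) + H(g_S−g_L)]/(r−g_L), with H = 8/2 = 4.
P₀ = 0.81 × [(1+0.027) + 4×(0.268−0.027)] / (0.128−0.027)
   = 0.81 × 1.9910 / 0.101 = 15.9674

$15.97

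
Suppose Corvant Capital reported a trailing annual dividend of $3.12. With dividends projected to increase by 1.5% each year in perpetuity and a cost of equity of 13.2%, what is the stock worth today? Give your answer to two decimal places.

$27.07

Gordon growth model: P₀ = D₁/(r − g). D₁ = 3.12 × (1 + 0.015) = 3.1668.
P₀ = 3.1668 / (0.132 − 0.015) = 3.1668 / 0.117 = 27.0667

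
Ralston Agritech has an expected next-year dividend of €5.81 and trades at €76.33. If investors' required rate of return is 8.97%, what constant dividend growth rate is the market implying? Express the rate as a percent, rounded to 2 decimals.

1.36%

From P₀ = D₁/(r − g), the implied growth is g = r − D₁/P₀.
g = 0.0897 − 5.81/76.33 = 0.0897 − 0.07612 = 0.01358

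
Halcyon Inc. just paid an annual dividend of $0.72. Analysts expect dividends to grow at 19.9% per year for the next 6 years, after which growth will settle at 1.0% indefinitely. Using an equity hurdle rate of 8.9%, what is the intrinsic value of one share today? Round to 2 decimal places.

$22.53

Two-stage DDM. Project D₁…D_6 at 0.199, terminal growth 0.01, discount at r = 0.089.
D_1 = 0.8633
D_2 = 1.0351
D_3 = 1.2411
D_4 = 1.4880
D_5 = 1.7841
D_6 = 2.1392
Terminal value at t=6: TV = D_7/(r−g) = 2.1606/(0.089−0.01) = 27.3490
P₀ = 0.8633/(1+0.089)^1 + 1.0351/(1+0.089)^2 + 1.2411/(1+0.089)^3 + 1.4880/(1+0.089)^4 + 1.7841/(1+0.089)^5 + 2.1392/(1+0.089)^6 + 27.3490/(1+0.089)^6 = 22.5294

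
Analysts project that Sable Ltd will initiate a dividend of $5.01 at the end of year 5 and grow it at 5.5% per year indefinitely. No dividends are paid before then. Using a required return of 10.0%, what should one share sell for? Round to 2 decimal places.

$76.04

Deferred-dividend DDM. At t=4 the remaining stream is a growing perpetuity with first payment D_5 = 5.01.
V_4 = D_5/(r−g) = 5.01/(0.1−0.055) = 111.3333
P₀ = V_4/(1+r)^4 = 111.3333/(1+0.1)^4 = 76.0422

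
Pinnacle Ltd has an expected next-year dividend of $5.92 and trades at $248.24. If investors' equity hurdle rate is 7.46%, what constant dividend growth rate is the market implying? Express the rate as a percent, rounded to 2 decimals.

5.08%

From P₀ = D₁/(r − g), the implied growth is g = r − D₁/P₀.
g = 0.0746 − 5.92/248.24 = 0.0746 − 0.02385 = 0.05075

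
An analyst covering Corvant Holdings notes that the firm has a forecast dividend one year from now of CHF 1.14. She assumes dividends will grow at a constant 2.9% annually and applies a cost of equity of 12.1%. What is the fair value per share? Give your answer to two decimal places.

Gordon growth model: P₀ = D₁/(r − g), with D₁ = 1.14 given directly.
P₀ = 1.1400 / (0.121 − 0.029) = 1.1400 / 0.092 = 12.3913

CHF 12.39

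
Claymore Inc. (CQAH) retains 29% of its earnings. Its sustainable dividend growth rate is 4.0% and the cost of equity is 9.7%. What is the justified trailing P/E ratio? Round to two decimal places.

Payout ratio b = 1 − 0.29 = 0.71.
Justified trailing P/E = b(1+g)/(r−g) = 0.71×(1+0.04)/(0.097−0.04) = 12.9544

12.95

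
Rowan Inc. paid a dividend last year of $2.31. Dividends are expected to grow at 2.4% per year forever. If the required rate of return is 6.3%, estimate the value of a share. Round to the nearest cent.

$60.65

Gordon growth model: P₀ = D₁/(r − g). D₁ = 2.31 × (1 + 0.024) = 2.3654.
P₀ = 2.3654 / (0.063 − 0.024) = 2.3654 / 0.039 = 60.6523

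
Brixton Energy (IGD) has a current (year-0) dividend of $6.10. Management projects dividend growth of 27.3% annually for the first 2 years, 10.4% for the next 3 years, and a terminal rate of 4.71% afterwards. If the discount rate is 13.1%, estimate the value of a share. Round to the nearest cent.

Three-stage DDM. Project D₁…D_5; terminal Gordon value at t=5 with g = 0.0471; discount at r = 0.131.
D_1 = 7.7653
D_2 = 9.8852
D_3 = 10.9133
D_4 = 12.0483
D_5 = 13.3013
TV_5 = 13.9278/(0.131−0.0471) = 166.0046
P₀ = Σ Dₜ/(1+r)ᵗ + TV_5/(1+r)^5 = 126.3911

$126.39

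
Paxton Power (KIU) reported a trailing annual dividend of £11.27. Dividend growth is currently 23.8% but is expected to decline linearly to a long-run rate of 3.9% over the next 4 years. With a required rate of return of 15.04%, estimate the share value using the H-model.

£145.38

H-model: P₀ = D₀[(1+g_L) + H(g_S−g_L)]/(r−g_L), with H = 4/2 = 2.
P₀ = 11.27 × [(1+0.039) + 2×(0.238−0.039)] / (0.1504−0.039)
   = 11.27 × 1.4370 / 0.1114 = 145.3769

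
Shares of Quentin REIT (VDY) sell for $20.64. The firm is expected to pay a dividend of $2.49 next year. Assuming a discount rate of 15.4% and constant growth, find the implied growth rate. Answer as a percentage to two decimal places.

3.34%

From P₀ = D₁/(r − g), the implied growth is g = r − D₁/P₀.
g = 0.154 − 2.49/20.64 = 0.154 − 0.12064 = 0.03336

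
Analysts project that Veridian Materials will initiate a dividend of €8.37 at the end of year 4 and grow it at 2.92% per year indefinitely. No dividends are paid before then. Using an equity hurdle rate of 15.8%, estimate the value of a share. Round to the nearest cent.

€41.85

Deferred-dividend DDM. At t=3 the remaining stream is a growing perpetuity with first payment D_4 = 8.37.
V_3 = D_4/(r−g) = 8.37/(0.158−0.0292) = 64.9845
P₀ = V_3/(1+r)^3 = 64.9845/(1+0.158)^3 = 41.8489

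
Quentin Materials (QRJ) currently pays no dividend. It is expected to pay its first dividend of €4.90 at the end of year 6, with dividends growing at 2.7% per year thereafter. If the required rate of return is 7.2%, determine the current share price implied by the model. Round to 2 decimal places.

€76.91

Deferred-dividend DDM. At t=5 the remaining stream is a growing perpetuity with first payment D_6 = 4.90.
V_5 = D_6/(r−g) = 4.90/(0.072−0.027) = 108.8889
P₀ = V_5/(1+r)^5 = 108.8889/(1+0.072)^5 = 76.9148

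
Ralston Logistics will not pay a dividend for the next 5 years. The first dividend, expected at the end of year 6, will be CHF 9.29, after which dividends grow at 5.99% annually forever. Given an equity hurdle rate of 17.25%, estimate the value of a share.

Deferred-dividend DDM. At t=5 the remaining stream is a growing perpetuity with first payment D_6 = 9.29.
V_5 = D_6/(r−g) = 9.29/(0.1725−0.0599) = 82.5044
P₀ = V_5/(1+r)^5 = 82.5044/(1+0.1725)^5 = 37.2317

CHF 37.23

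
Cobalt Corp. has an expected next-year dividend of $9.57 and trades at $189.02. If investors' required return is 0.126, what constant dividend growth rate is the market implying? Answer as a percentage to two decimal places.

7.54%

From P₀ = D₁/(r − g), the implied growth is g = r − D₁/P₀.
g = 0.126 − 9.57/189.02 = 0.126 − 0.05063 = 0.07537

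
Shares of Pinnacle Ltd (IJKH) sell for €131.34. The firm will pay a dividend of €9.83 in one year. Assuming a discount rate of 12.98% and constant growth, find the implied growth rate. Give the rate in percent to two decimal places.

From P₀ = D₁/(r − g), the implied growth is g = r − D₁/P₀.
g = 0.1298 − 9.83/131.34 = 0.1298 − 0.07484 = 0.05496

5.50%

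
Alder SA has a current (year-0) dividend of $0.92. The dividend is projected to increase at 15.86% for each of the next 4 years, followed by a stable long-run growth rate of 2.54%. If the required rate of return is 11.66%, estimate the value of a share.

Two-stage DDM. Project D₁…D_4 at 0.1586, terminal growth 0.0254, discount at r = 0.1166.
D_1 = 1.0659
D_2 = 1.2350
D_3 = 1.4308
D_4 = 1.6578
Terminal value at t=4: TV = D_5/(r−g) = 1.6999/(0.1166−0.0254) = 18.6389
P₀ = 1.0659/(1+0.1166)^1 + 1.2350/(1+0.1166)^2 + 1.4308/(1+0.1166)^3 + 1.6578/(1+0.1166)^4 + 18.6389/(1+0.1166)^4 = 16.0296

$16.03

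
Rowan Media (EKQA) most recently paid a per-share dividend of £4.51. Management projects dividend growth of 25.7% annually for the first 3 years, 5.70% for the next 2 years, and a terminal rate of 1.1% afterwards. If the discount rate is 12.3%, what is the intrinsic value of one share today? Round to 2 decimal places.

Three-stage DDM. Project D₁…D_5; terminal Gordon value at t=5 with g = 0.011; discount at r = 0.123.
D_1 = 5.6691
D_2 = 7.1260
D_3 = 8.9574
D_4 = 9.4680
D_5 = 10.0077
TV_5 = 10.1177/(0.123−0.011) = 90.3370
P₀ = Σ Dₜ/(1+r)ᵗ + TV_5/(1+r)^5 = 79.1582

£79.16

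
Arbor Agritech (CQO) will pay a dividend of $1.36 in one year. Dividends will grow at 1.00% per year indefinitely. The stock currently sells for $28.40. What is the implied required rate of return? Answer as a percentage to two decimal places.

Rearranging the constant-growth DDM: r = D₁/P₀ + g.
r = 1.3600 / 28.40 + 0.01 = 0.04789 + 0.01 = 0.05789

5.79%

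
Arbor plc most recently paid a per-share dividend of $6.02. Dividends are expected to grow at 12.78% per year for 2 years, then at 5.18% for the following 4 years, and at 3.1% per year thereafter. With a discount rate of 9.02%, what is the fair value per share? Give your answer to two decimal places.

$133.46

Three-stage DDM. Project D₁…D_6; terminal Gordon value at t=6 with g = 0.031; discount at r = 0.0902.
D_1 = 6.7894
D_2 = 7.6570
D_3 = 8.0537
D_4 = 8.4709
D_5 = 8.9096
D_6 = 9.3712
TV_6 = 9.6617/(0.0902−0.031) = 163.2038
P₀ = Σ Dₜ/(1+r)ᵗ + TV_6/(1+r)^6 = 133.4550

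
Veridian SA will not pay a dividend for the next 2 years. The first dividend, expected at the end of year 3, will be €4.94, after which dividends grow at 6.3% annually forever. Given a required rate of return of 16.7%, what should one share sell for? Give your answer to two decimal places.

Deferred-dividend DDM. At t=2 the remaining stream is a growing perpetuity with first payment D_3 = 4.94.
V_2 = D_3/(r−g) = 4.94/(0.167−0.063) = 47.5000
P₀ = V_2/(1+r)^2 = 47.5000/(1+0.167)^2 = 34.8780

€34.88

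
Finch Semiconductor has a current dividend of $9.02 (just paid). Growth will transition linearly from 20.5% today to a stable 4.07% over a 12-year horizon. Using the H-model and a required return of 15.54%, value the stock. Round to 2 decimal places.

$159.36

H-model: P₀ = D₀[(1+g_L) + H(g_S−g_L)]/(r−g_L), with H = 12/2 = 6.
P₀ = 9.02 × [(1+0.0407) + 6×(0.205−0.0407)] / (0.1554−0.0407)
   = 9.02 × 2.0265 / 0.1147 = 159.3638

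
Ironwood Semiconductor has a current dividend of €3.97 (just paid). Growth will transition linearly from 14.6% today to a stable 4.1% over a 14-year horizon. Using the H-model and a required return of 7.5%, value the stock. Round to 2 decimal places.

€207.37

H-model: P₀ = D₀[(1+g_L) + H(g_S−g_L)]/(r−g_L), with H = 14/2 = 7.
P₀ = 3.97 × [(1+0.041) + 7×(0.146−0.041)] / (0.075−0.041)
   = 3.97 × 1.7760 / 0.034 = 207.3741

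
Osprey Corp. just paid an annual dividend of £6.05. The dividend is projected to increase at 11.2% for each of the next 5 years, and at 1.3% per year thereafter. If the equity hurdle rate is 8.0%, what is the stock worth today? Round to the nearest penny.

£138.90

Two-stage DDM. Project D₁…D_5 at 0.112, terminal growth 0.013, discount at r = 0.08.
D_1 = 6.7276
D_2 = 7.4811
D_3 = 8.3190
D_4 = 9.2507
D_5 = 10.2868
Terminal value at t=5: TV = D_6/(r−g) = 10.4205/(0.08−0.013) = 155.5299
P₀ = 6.7276/(1+0.08)^1 + 7.4811/(1+0.08)^2 + 8.3190/(1+0.08)^3 + 9.2507/(1+0.08)^4 + 10.2868/(1+0.08)^5 + 155.5299/(1+0.08)^5 = 138.8986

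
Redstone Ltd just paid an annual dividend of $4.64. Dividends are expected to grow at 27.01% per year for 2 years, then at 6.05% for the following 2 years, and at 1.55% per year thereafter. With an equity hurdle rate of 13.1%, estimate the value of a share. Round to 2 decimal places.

$66.93

Three-stage DDM. Project D₁…D_4; terminal Gordon value at t=4 with g = 0.0155; discount at r = 0.131.
D_1 = 5.8933
D_2 = 7.4850
D_3 = 7.9379
D_4 = 8.4181
TV_4 = 8.5486/(0.131−0.0155) = 74.0139
P₀ = Σ Dₜ/(1+r)ᵗ + TV_4/(1+r)^4 = 66.9275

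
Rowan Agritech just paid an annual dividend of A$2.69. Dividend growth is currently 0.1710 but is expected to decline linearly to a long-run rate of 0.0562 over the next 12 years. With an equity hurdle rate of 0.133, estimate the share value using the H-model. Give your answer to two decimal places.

H-model: P₀ = D₀[(1+g_L) + H(g_S−g_L)]/(r−g_L), with H = 12/2 = 6.
P₀ = 2.69 × [(1+0.0562) + 6×(0.171−0.0562)] / (0.133−0.0562)
   = 2.69 × 1.7450 / 0.0768 = 61.1204

A$61.12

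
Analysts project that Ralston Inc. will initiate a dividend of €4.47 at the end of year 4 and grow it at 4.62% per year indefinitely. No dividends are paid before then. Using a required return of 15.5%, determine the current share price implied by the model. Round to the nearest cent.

Deferred-dividend DDM. At t=3 the remaining stream is a growing perpetuity with first payment D_4 = 4.47.
V_3 = D_4/(r−g) = 4.47/(0.155−0.0462) = 41.0846
P₀ = V_3/(1+r)^3 = 41.0846/(1+0.155)^3 = 26.6645

€26.66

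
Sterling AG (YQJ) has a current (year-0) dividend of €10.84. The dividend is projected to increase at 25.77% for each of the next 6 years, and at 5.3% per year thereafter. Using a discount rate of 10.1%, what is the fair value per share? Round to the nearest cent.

Two-stage DDM. Project D₁…D_6 at 0.2577, terminal growth 0.053, discount at r = 0.101.
D_1 = 13.6335
D_2 = 17.1468
D_3 = 21.5655
D_4 = 27.1230
D_5 = 34.1126
D_6 = 42.9034
Terminal value at t=6: TV = D_7/(r−g) = 45.1773/(0.101−0.053) = 941.1932
P₀ = 13.6335/(1+0.101)^1 + 17.1468/(1+0.101)^2 + 21.5655/(1+0.101)^3 + 27.1230/(1+0.101)^4 + 34.1126/(1+0.101)^5 + 42.9034/(1+0.101)^6 + 941.1932/(1+0.101)^6 = 634.7063

€634.71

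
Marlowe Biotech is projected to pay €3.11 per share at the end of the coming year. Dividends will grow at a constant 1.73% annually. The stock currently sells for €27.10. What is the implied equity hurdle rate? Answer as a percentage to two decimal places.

13.21%

Rearranging the constant-growth DDM: r = D₁/P₀ + g.
r = 3.1100 / 27.10 + 0.0173 = 0.11476 + 0.0173 = 0.13206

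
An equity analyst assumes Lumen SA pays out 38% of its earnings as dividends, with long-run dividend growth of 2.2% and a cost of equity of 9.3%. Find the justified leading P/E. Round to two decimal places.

Justified leading P/E = b/(r−g) = 0.38/(0.093−0.022) = 5.3521

5.35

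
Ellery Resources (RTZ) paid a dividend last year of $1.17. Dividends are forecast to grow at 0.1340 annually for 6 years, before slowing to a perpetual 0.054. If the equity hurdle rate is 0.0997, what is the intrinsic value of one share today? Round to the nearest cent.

$40.27

Two-stage DDM. Project D₁…D_6 at 0.134, terminal growth 0.054, discount at r = 0.0997.
D_1 = 1.3268
D_2 = 1.5046
D_3 = 1.7062
D_4 = 1.9348
D_5 = 2.1941
D_6 = 2.4881
Terminal value at t=6: TV = D_7/(r−g) = 2.6224/(0.0997−0.054) = 57.3837
P₀ = 1.3268/(1+0.0997)^1 + 1.5046/(1+0.0997)^2 + 1.7062/(1+0.0997)^3 + 1.9348/(1+0.0997)^4 + 2.1941/(1+0.0997)^5 + 2.4881/(1+0.0997)^6 + 57.3837/(1+0.0997)^6 = 40.2721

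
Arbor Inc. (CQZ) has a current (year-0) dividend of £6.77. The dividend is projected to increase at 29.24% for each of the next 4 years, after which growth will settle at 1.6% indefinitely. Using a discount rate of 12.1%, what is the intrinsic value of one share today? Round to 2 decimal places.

Two-stage DDM. Project D₁…D_4 at 0.2924, terminal growth 0.016, discount at r = 0.121.
D_1 = 8.7495
D_2 = 11.3079
D_3 = 14.6144
D_4 = 18.8876
Terminal value at t=4: TV = D_5/(r−g) = 19.1898/(0.121−0.016) = 182.7599
P₀ = 8.7495/(1+0.121)^1 + 11.3079/(1+0.121)^2 + 14.6144/(1+0.121)^3 + 18.8876/(1+0.121)^4 + 182.7599/(1+0.121)^4 = 154.8720

£154.87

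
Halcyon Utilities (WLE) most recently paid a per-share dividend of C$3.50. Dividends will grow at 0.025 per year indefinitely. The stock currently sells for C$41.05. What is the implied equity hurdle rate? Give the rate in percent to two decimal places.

11.24%

Rearranging the constant-growth DDM: r = D₁/P₀ + g.
D₁ = 3.50 × (1 + 0.025) = 3.5875.
r = 3.5875 / 41.05 + 0.025 = 0.08739 + 0.025 = 0.11239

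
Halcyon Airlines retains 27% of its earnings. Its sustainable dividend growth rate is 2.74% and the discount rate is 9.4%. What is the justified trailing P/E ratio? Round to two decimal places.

11.26

Payout ratio b = 1 − 0.27 = 0.73.
Justified trailing P/E = b(1+g)/(r−g) = 0.73×(1+0.0274)/(0.094−0.0274) = 11.2613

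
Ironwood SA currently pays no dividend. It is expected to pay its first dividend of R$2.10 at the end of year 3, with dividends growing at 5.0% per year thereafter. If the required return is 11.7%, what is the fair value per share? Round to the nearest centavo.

R$25.12

Deferred-dividend DDM. At t=2 the remaining stream is a growing perpetuity with first payment D_3 = 2.10.
V_2 = D_3/(r−g) = 2.10/(0.117−0.05) = 31.3433
P₀ = V_2/(1+r)^2 = 31.3433/(1+0.117)^2 = 25.1211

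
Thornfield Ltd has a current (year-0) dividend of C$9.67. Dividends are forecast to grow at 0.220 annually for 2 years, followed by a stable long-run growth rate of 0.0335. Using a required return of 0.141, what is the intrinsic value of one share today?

C$127.68

Two-stage DDM. Project D₁…D_2 at 0.22, terminal growth 0.0335, discount at r = 0.141.
D_1 = 11.7974
D_2 = 14.3928
Terminal value at t=2: TV = D_3/(r−g) = 14.8750/(0.141−0.0335) = 138.3720
P₀ = 11.7974/(1+0.141)^1 + 14.3928/(1+0.141)^2 + 138.3720/(1+0.141)^2 = 127.6811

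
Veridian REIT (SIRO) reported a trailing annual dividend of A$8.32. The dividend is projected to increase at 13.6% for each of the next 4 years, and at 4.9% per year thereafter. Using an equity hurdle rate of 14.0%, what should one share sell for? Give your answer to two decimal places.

Two-stage DDM. Project D₁…D_4 at 0.136, terminal growth 0.049, discount at r = 0.14.
D_1 = 9.4515
D_2 = 10.7369
D_3 = 12.1971
D_4 = 13.8560
Terminal value at t=4: TV = D_5/(r−g) = 14.5349/(0.14−0.049) = 159.7242
P₀ = 9.4515/(1+0.14)^1 + 10.7369/(1+0.14)^2 + 12.1971/(1+0.14)^3 + 13.8560/(1+0.14)^4 + 159.7242/(1+0.14)^4 = 127.5586

A$127.56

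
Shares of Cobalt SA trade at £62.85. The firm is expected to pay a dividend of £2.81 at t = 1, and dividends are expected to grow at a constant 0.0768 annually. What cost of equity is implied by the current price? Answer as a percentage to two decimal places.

Rearranging the constant-growth DDM: r = D₁/P₀ + g.
r = 2.8100 / 62.85 + 0.0768 = 0.04471 + 0.0768 = 0.12151

12.15%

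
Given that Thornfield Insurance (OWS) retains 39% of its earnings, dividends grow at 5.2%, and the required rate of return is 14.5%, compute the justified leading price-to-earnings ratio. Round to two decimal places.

6.56

Payout ratio b = 1 − 0.39 = 0.61.
Justified leading P/E = b/(r−g) = 0.61/(0.145−0.052) = 6.5591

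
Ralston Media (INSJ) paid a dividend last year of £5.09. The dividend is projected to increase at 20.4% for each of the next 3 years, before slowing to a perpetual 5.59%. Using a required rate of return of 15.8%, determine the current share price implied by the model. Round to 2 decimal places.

£75.68

Two-stage DDM. Project D₁…D_3 at 0.204, terminal growth 0.0559, discount at r = 0.158.
D_1 = 6.1284
D_2 = 7.3785
D_3 = 8.8838
Terminal value at t=3: TV = D_4/(r−g) = 9.3804/(0.158−0.0559) = 91.8744
P₀ = 6.1284/(1+0.158)^1 + 7.3785/(1+0.158)^2 + 8.8838/(1+0.158)^3 + 91.8744/(1+0.158)^3 = 75.6811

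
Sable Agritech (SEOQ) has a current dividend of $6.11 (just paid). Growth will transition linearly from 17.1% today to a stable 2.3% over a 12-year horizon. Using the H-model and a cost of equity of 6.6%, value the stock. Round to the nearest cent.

H-model: P₀ = D₀[(1+g_L) + H(g_S−g_L)]/(r−g_L), with H = 12/2 = 6.
P₀ = 6.11 × [(1+0.023) + 6×(0.171−0.023)] / (0.066−0.023)
   = 6.11 × 1.9110 / 0.043 = 271.5398

$271.54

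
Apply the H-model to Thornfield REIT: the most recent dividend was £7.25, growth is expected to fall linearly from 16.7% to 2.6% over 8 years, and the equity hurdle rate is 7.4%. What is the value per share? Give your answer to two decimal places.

H-model: P₀ = D₀[(1+g_L) + H(g_S−g_L)]/(r−g_L), with H = 8/2 = 4.
P₀ = 7.25 × [(1+0.026) + 4×(0.167−0.026)] / (0.074−0.026)
   = 7.25 × 1.5900 / 0.048 = 240.1562

£240.16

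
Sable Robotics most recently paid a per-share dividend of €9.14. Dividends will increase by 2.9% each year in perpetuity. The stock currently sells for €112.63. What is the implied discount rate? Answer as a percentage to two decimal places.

11.25%

Rearranging the constant-growth DDM: r = D₁/P₀ + g.
D₁ = 9.14 × (1 + 0.029) = 9.4051.
r = 9.4051 / 112.63 + 0.029 = 0.08350 + 0.029 = 0.11250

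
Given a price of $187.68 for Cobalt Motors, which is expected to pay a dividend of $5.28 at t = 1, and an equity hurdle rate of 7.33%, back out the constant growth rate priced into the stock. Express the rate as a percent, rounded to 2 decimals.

4.52%

From P₀ = D₁/(r − g), the implied growth is g = r − D₁/P₀.
g = 0.0733 − 5.28/187.68 = 0.0733 − 0.02813 = 0.04517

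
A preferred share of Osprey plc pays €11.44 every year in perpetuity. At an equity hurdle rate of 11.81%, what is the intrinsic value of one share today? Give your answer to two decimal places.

Zero-growth DDM (perpetuity): P₀ = D/r = 11.44 / 0.1181 = 96.8671

€96.87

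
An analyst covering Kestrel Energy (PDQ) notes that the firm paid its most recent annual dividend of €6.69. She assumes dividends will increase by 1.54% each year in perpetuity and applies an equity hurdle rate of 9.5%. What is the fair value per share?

Gordon growth model: P₀ = D₁/(r − g). D₁ = 6.69 × (1 + 0.0154) = 6.7930.
P₀ = 6.7930 / (0.095 − 0.0154) = 6.7930 / 0.0796 = 85.3395

€85.34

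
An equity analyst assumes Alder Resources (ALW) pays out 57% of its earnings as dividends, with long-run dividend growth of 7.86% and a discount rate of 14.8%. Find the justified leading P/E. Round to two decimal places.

8.21

Justified leading P/E = b/(r−g) = 0.57/(0.148−0.0786) = 8.2133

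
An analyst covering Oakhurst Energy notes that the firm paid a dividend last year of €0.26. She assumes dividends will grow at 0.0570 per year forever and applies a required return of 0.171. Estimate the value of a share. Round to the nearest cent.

Gordon growth model: P₀ = D₁/(r − g). D₁ = 0.26 × (1 + 0.057) = 0.2748.
P₀ = 0.2748 / (0.171 − 0.057) = 0.2748 / 0.114 = 2.4107

€2.41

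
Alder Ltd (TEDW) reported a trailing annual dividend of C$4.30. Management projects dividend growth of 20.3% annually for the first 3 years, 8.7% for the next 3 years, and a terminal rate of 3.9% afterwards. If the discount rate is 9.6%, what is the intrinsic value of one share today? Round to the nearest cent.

C$133.49

Three-stage DDM. Project D₁…D_6; terminal Gordon value at t=6 with g = 0.039; discount at r = 0.096.
D_1 = 5.1729
D_2 = 6.2230
D_3 = 7.4863
D_4 = 8.1376
D_5 = 8.8455
D_6 = 9.6151
TV_6 = 9.9901/(0.096−0.039) = 175.2648
P₀ = Σ Dₜ/(1+r)ᵗ + TV_6/(1+r)^6 = 133.4858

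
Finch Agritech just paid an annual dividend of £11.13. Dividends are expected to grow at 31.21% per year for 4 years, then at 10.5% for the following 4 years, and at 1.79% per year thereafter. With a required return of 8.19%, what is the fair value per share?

Three-stage DDM. Project D₁…D_8; terminal Gordon value at t=8 with g = 0.0179; discount at r = 0.0819.
D_1 = 14.6037
D_2 = 19.1615
D_3 = 25.1418
D_4 = 32.9885
D_5 = 36.4523
D_6 = 40.2798
D_7 = 44.5092
D_8 = 49.1827
TV_8 = 50.0630/(0.0819−0.0179) = 782.2348
P₀ = Σ Dₜ/(1+r)ᵗ + TV_8/(1+r)^8 = 592.0780

£592.08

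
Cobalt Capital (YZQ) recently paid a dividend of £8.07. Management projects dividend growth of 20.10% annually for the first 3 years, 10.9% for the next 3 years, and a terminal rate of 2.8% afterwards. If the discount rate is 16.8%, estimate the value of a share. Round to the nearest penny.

£104.50

Three-stage DDM. Project D₁…D_6; terminal Gordon value at t=6 with g = 0.028; discount at r = 0.168.
D_1 = 9.6921
D_2 = 11.6402
D_3 = 13.9799
D_4 = 15.5037
D_5 = 17.1936
D_6 = 19.0677
TV_6 = 19.6015/(0.168−0.028) = 140.0110
P₀ = Σ Dₜ/(1+r)ᵗ + TV_6/(1+r)^6 = 104.4988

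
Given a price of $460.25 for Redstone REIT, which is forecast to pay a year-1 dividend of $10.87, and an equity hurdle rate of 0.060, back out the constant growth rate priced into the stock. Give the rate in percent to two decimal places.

From P₀ = D₁/(r − g), the implied growth is g = r − D₁/P₀.
g = 0.06 − 10.87/460.25 = 0.06 − 0.02362 = 0.03638

3.64%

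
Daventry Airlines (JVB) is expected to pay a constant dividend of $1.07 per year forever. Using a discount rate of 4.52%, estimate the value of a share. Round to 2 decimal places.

$23.67

Zero-growth DDM (perpetuity): P₀ = D/r = 1.07 / 0.0452 = 23.6726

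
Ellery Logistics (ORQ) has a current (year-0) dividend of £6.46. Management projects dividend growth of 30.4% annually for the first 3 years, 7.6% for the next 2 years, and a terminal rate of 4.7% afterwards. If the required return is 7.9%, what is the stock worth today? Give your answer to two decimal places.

Three-stage DDM. Project D₁…D_5; terminal Gordon value at t=5 with g = 0.047; discount at r = 0.079.
D_1 = 8.4238
D_2 = 10.9847
D_3 = 14.3240
D_4 = 15.4127
D_5 = 16.5840
TV_5 = 17.3635/(0.079−0.047) = 542.6084
P₀ = Σ Dₜ/(1+r)ᵗ + TV_5/(1+r)^5 = 422.3593

£422.36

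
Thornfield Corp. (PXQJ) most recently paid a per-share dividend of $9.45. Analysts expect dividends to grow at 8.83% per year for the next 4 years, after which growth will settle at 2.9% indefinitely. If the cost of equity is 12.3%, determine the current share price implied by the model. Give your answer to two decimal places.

Two-stage DDM. Project D₁…D_4 at 0.0883, terminal growth 0.029, discount at r = 0.123.
D_1 = 10.2844
D_2 = 11.1926
D_3 = 12.1809
D_4 = 13.2564
Terminal value at t=4: TV = D_5/(r−g) = 13.6409/(0.123−0.029) = 145.1155
P₀ = 10.2844/(1+0.123)^1 + 11.1926/(1+0.123)^2 + 12.1809/(1+0.123)^3 + 13.2564/(1+0.123)^4 + 145.1155/(1+0.123)^4 = 126.2109

$126.21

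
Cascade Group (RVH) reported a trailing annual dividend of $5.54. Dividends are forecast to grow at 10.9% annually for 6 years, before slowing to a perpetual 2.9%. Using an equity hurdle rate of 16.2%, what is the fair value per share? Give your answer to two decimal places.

$60.71

Two-stage DDM. Project D₁…D_6 at 0.109, terminal growth 0.029, discount at r = 0.162.
D_1 = 6.1439
D_2 = 6.8135
D_3 = 7.5562
D_4 = 8.3798
D_5 = 9.2932
D_6 = 10.3062
Terminal value at t=6: TV = D_7/(r−g) = 10.6051/(0.162−0.029) = 79.7375
P₀ = 6.1439/(1+0.162)^1 + 6.8135/(1+0.162)^2 + 7.5562/(1+0.162)^3 + 8.3798/(1+0.162)^4 + 9.2932/(1+0.162)^5 + 10.3062/(1+0.162)^6 + 79.7375/(1+0.162)^6 = 60.7102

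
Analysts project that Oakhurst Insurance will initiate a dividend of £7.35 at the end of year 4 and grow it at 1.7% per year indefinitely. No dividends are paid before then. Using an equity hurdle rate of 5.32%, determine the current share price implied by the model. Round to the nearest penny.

Deferred-dividend DDM. At t=3 the remaining stream is a growing perpetuity with first payment D_4 = 7.35.
V_3 = D_4/(r−g) = 7.35/(0.0532−0.017) = 203.0387
P₀ = V_3/(1+r)^3 = 203.0387/(1+0.0532)^3 = 173.7986

£173.80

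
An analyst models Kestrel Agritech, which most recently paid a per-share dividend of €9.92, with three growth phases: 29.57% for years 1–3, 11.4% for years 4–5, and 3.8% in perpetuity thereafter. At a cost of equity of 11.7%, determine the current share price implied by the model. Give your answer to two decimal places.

Three-stage DDM. Project D₁…D_5; terminal Gordon value at t=5 with g = 0.038; discount at r = 0.117.
D_1 = 12.8533
D_2 = 16.6541
D_3 = 21.5787
D_4 = 24.0387
D_5 = 26.7791
TV_5 = 27.7967/(0.117−0.038) = 351.8566
P₀ = Σ Dₜ/(1+r)ᵗ + TV_5/(1+r)^5 = 273.5289

€273.53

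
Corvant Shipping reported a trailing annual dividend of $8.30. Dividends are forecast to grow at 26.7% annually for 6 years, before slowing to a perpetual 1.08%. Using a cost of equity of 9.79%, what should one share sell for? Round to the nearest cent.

$312.22

Two-stage DDM. Project D₁…D_6 at 0.267, terminal growth 0.0108, discount at r = 0.0979.
D_1 = 10.5161
D_2 = 13.3239
D_3 = 16.8814
D_4 = 21.3887
D_5 = 27.0995
D_6 = 34.3351
Terminal value at t=6: TV = D_7/(r−g) = 34.7059/(0.0979−0.0108) = 398.4601
P₀ = 10.5161/(1+0.0979)^1 + 13.3239/(1+0.0979)^2 + 16.8814/(1+0.0979)^3 + 21.3887/(1+0.0979)^4 + 27.0995/(1+0.0979)^5 + 34.3351/(1+0.0979)^6 + 398.4601/(1+0.0979)^6 = 312.2160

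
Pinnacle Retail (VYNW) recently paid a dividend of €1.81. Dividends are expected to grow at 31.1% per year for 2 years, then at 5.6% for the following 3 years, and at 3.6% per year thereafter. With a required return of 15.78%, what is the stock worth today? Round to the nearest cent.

Three-stage DDM. Project D₁…D_5; terminal Gordon value at t=5 with g = 0.036; discount at r = 0.1578.
D_1 = 2.3729
D_2 = 3.1109
D_3 = 3.2851
D_4 = 3.4691
D_5 = 3.6633
TV_5 = 3.7952/(0.1578−0.036) = 31.1593
P₀ = Σ Dₜ/(1+r)ᵗ + TV_5/(1+r)^5 = 25.1550

€25.16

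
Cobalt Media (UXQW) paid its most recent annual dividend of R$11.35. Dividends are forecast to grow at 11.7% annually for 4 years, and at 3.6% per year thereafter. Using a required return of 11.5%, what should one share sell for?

R$195.52

Two-stage DDM. Project D₁…D_4 at 0.117, terminal growth 0.036, discount at r = 0.115.
D_1 = 12.6779
D_2 = 14.1613
D_3 = 15.8181
D_4 = 17.6689
Terminal value at t=4: TV = D_5/(r−g) = 18.3049/(0.115−0.036) = 231.7081
P₀ = 12.6779/(1+0.115)^1 + 14.1613/(1+0.115)^2 + 15.8181/(1+0.115)^3 + 17.6689/(1+0.115)^4 + 231.7081/(1+0.115)^4 = 195.5178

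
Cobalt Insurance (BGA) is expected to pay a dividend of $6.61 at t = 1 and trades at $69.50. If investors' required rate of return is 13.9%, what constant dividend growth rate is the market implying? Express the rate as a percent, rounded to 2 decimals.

4.39%

From P₀ = D₁/(r − g), the implied growth is g = r − D₁/P₀.
g = 0.139 − 6.61/69.50 = 0.139 − 0.09511 = 0.04389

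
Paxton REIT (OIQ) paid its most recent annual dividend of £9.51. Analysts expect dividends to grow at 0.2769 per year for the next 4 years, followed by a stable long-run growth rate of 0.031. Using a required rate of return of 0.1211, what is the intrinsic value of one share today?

Two-stage DDM. Project D₁…D_4 at 0.2769, terminal growth 0.031, discount at r = 0.1211.
D_1 = 12.1433
D_2 = 15.5058
D_3 = 19.7994
D_4 = 25.2818
Terminal value at t=4: TV = D_5/(r−g) = 26.0655/(0.1211−0.031) = 289.2957
P₀ = 12.1433/(1+0.1211)^1 + 15.5058/(1+0.1211)^2 + 19.7994/(1+0.1211)^3 + 25.2818/(1+0.1211)^4 + 289.2957/(1+0.1211)^4 = 236.3561

£236.36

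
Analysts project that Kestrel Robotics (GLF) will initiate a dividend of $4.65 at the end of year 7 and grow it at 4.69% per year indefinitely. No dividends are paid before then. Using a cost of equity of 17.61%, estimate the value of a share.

Deferred-dividend DDM. At t=6 the remaining stream is a growing perpetuity with first payment D_7 = 4.65.
V_6 = D_7/(r−g) = 4.65/(0.1761−0.0469) = 35.9907
P₀ = V_6/(1+r)^6 = 35.9907/(1+0.1761)^6 = 13.5996

$13.60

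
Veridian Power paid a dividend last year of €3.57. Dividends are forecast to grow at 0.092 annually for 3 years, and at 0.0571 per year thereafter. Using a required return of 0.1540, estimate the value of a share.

€42.60

Two-stage DDM. Project D₁…D_3 at 0.092, terminal growth 0.0571, discount at r = 0.154.
D_1 = 3.8984
D_2 = 4.2571
D_3 = 4.6487
Terminal value at t=3: TV = D_4/(r−g) = 4.9142/(0.154−0.0571) = 50.7141
P₀ = 3.8984/(1+0.154)^1 + 4.2571/(1+0.154)^2 + 4.6487/(1+0.154)^3 + 50.7141/(1+0.154)^3 = 42.5996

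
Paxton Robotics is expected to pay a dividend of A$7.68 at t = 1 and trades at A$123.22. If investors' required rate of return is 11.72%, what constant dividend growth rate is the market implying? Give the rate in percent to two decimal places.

From P₀ = D₁/(r − g), the implied growth is g = r − D₁/P₀.
g = 0.1172 − 7.68/123.22 = 0.1172 − 0.06233 = 0.05487

5.49%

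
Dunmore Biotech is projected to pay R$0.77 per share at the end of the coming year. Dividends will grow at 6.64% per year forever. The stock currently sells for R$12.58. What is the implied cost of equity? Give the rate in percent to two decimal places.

Rearranging the constant-growth DDM: r = D₁/P₀ + g.
r = 0.7700 / 12.58 + 0.0664 = 0.06121 + 0.0664 = 0.12761

12.76%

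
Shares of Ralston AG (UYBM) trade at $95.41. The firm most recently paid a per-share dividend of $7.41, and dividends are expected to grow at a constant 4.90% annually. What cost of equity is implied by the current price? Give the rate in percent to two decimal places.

13.05%

Rearranging the constant-growth DDM: r = D₁/P₀ + g.
D₁ = 7.41 × (1 + 0.049) = 7.7731.
r = 7.7731 / 95.41 + 0.049 = 0.08147 + 0.049 = 0.13047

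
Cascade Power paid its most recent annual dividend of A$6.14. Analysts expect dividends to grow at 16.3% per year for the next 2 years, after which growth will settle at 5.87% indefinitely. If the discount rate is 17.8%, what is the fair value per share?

Two-stage DDM. Project D₁…D_2 at 0.163, terminal growth 0.0587, discount at r = 0.178.
D_1 = 7.1408
D_2 = 8.3048
Terminal value at t=2: TV = D_3/(r−g) = 8.7923/(0.178−0.0587) = 73.6988
P₀ = 7.1408/(1+0.178)^1 + 8.3048/(1+0.178)^2 + 73.6988/(1+0.178)^2 = 65.1556

A$65.16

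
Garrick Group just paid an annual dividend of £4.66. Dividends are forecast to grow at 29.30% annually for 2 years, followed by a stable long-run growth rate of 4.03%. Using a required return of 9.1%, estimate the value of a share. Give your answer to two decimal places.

£146.37

Two-stage DDM. Project D₁…D_2 at 0.293, terminal growth 0.0403, discount at r = 0.091.
D_1 = 6.0254
D_2 = 7.7908
Terminal value at t=2: TV = D_3/(r−g) = 8.1048/(0.091−0.0403) = 159.8577
P₀ = 6.0254/(1+0.091)^1 + 7.7908/(1+0.091)^2 + 159.8577/(1+0.091)^2 = 146.3707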